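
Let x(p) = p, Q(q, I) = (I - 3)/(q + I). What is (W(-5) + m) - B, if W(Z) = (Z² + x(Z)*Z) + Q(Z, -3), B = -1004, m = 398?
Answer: 5811/4 ≈ 1452.8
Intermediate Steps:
Q(q, I) = (-3 + I)/(I + q)
W(Z) = -6/(-3 + Z) + 2*Z² (W(Z) = (Z² + Z*Z) + (-3 - 3)/(-3 + Z) = (Z² + Z²) - 6/(-3 + Z) = 2*Z² - 6/(-3 + Z) = -6/(-3 + Z) + 2*Z²)
(W(-5) + m) - B = (2*(-3 + (-5)²*(-3 - 5))/(-3 - 5) + 398) - 1*(-1004) = (2*(-3 + 25*(-8))/(-8) + 398) + 1004 = (2*(-⅛)*(-3 - 200) + 398) + 1004 = (2*(-⅛)*(-203) + 398) + 1004 = (203/4 + 398) + 1004 = 1795/4 + 1004 = 5811/4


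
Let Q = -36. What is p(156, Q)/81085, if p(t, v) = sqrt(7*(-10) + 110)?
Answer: 2*sqrt(10)/81085 ≈ 7.7999e-5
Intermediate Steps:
p(t, v) = 2*sqrt(10) (p(t, v) = sqrt(-70 + 110) = sqrt(40) = 2*sqrt(10))
p(156, Q)/81085 = (2*sqrt(10))/81085 = (2*sqrt(10))*(1/81085) = 2*sqrt(10)/81085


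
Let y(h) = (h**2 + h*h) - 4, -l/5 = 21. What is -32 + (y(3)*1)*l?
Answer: -1502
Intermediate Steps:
l = -105 (l = -5*21 = -105)
y(h) = -4 + 2*h**2 (y(h) = (h**2 + h**2) - 4 = 2*h**2 - 4 = -4 + 2*h**2)
-32 + (y(3)*1)*l = -32 + ((-4 + 2*3**2)*1)*(-105) = -32 + ((-4 + 2*9)*1)*(-105) = -32 + ((-4 + 18)*1)*(-105) = -32 + (14*1)*(-105) = -32 + 14*(-105) = -32 - 1470 = -1502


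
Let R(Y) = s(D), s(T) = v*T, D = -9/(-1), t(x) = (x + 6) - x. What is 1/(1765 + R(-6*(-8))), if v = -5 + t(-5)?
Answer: 1/1774 ≈ 0.00056370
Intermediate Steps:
t(x) = 6 (t(x) = (6 + x) - x = 6)
v = 1 (v = -5 + 6 = 1)
D = 9 (D = -9*(-1) = 9)
s(T) = T (s(T) = 1*T = T)
R(Y) = 9
1/(1765 + R(-6*(-8))) = 1/(1765 + 9) = 1/1774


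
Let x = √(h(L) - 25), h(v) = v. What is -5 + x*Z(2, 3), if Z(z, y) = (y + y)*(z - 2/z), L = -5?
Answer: -5 + 6*I*√30 ≈ -5.0 + 32.863*I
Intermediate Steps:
Z(z, y) = 2*y*(z - 2/z) (Z(z, y) = (2*y)*(z - 2/z) = 2*y*(z - 2/z))
x = I*√30 (x = √(-5 - 25) = √(-30) = I*√30 ≈ 5.4772*I)
-5 + x*Z(2, 3) = -5 + (I*√30)*(2*3*(-2 + 2²)/2) = -5 + (I*√30)*(2*3*(½)*(-2 + 4)) = -5 + (I*√30)*(2*3*(½)*2) = -5 + (I*√30)*6 = -5 + 6*I*√30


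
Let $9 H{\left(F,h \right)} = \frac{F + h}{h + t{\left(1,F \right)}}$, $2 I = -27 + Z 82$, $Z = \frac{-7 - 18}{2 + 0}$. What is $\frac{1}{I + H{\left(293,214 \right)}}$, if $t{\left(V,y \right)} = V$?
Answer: $- \frac{645}{339101} \approx -0.0019021$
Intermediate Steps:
$Z = - \frac{25}{2} \approx -12.5$
$I = -526$ ($I = \frac{-27 - 1025}{2} = \frac{1}{2} \left(-1052\right) = -526$)
$H{\left(F,h \right)} = \frac{F + h}{9 \left(1 + h\right)}$ ($H{\left(F,h \right)} = \frac{\left(F + h\right) \frac{1}{h + 1}}{9} = \frac{\left(F + h\right) \frac{1}{1 + h}}{9} = \frac{\frac{1}{1 + h} \left(F + h\right)}{9} = \frac{F + h}{9 \left(1 + h\right)}$)
$\frac{1}{I + H{\left(293,214 \right)}} = \frac{1}{-526 + \frac{293 + 214}{9 \left(1 + 214\right)}} = \frac{1}{-526 + \frac{1}{9} \cdot \frac{1}{215} \cdot 507} = \frac{1}{-526 + \frac{169}{645}} = \frac{1}{- \frac{339101}{645}} = - \frac{645}{339101}$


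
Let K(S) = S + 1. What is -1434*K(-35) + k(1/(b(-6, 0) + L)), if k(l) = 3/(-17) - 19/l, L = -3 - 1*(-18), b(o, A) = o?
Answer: 825942/17 ≈ 48585.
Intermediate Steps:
L = 15 (L = -3 + 18 = 15)
K(S) = 1 + S
k(l) = -3/17 - 19/l (k(l) = 3*(-1/17) - 19/l = -3/17 - 19/l)
-1434*K(-35) + k(1/(b(-6, 0) + L)) = -1434*(1 - 35) + (-3/17 - 19/(1/(-6 + 15))) = -1434*(-34) + (-3/17 - 19/(1/9)) = 48756 + (-3/17 - 19/1/9) = 48756 + (-3/17 - 19*9) = 48756 + (-3/17 - 171) = 48756 - 2910/17 = 825942/17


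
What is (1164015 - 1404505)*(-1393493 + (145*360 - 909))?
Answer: 322786158980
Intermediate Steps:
(1164015 - 1404505)*(-1393493 + (145*360 - 909)) = -240490*(-1393493 + (52200 - 909)) = -240490*(-1393493 + 51291) = -240490*(-1342202) = 322786158980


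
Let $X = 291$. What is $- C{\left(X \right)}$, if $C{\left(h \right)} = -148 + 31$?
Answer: $117$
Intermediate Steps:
$C{\left(h \right)} = -117$
$- C{\left(X \right)} = \left(-1\right) \left(-117\right) = 117$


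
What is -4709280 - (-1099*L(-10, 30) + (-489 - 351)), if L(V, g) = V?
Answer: -4719430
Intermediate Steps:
-4709280 - (-1099*L(-10, 30) + (-489 - 351)) = -4709280 - (-1099*(-10) + (-489 - 351)) = -4709280 - (10990 - 840) = -4709280 - 1*10150 = -4709280 - 10150 = -4719430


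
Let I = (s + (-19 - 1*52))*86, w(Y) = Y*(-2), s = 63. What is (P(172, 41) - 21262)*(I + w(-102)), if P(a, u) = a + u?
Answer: 10187716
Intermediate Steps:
w(Y) = -2*Y
I = -688 (I = (63 + (-19 - 1*52))*86 = (63 + (-19 - 52))*86 = (63 - 71)*86 = -8*86 = -688)
(P(172, 41) - 21262)*(I + w(-102)) = ((172 + 41) - 21262)*(-688 - 2*(-102)) = (213 - 21262)*(-688 + 204) = -21049*(-484) = 10187716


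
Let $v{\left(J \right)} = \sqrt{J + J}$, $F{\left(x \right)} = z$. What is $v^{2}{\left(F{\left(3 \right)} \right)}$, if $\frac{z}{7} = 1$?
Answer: $14$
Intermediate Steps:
$z = 7$ ($z = 7 \cdot 1 = 7$)
$F{\left(x \right)} = 7$
$v{\left(J \right)} = \sqrt{2} \sqrt{J}$ ($v{\left(J \right)} = \sqrt{2 J} = \sqrt{2} \sqrt{J}$)
$v^{2}{\left(F{\left(3 \right)} \right)} = \left(\sqrt{2} \sqrt{7}\right)^{2} = \left(\sqrt{14}\right)^{2} = 14$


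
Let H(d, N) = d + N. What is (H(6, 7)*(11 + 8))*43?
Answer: 10621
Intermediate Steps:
H(d, N) = N + d
(H(6, 7)*(11 + 8))*43 = ((7 + 6)*(11 + 8))*43 = (13*19)*43 = 247*43 = 10621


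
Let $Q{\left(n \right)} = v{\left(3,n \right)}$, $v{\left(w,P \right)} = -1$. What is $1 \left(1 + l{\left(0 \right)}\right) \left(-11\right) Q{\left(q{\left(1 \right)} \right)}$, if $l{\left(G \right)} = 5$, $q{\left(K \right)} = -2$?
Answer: $66$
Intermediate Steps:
$Q{\left(n \right)} = -1$
$1 \left(1 + l{\left(0 \right)}\right) \left(-11\right) Q{\left(q{\left(1 \right)} \right)} = 1 \left(1 + 5\right) \left(-11\right) \left(-1\right) = 1 \cdot 6 \left(-11\right) \left(-1\right) = 6 \left(-11\right) \left(-1\right) = \left(-66\right) \left(-1\right) = 66$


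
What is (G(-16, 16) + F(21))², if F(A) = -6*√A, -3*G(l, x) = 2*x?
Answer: 7828/9 + 128*√21 ≈ 1456.3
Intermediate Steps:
G(l, x) = -2*x/3
(G(-16, 16) + F(21))² = (-⅔*16 - 6*√21)² = (-32/3 - 6*√21)²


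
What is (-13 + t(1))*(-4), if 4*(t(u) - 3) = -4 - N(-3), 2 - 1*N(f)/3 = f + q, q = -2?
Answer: 65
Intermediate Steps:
N(f) = 12 - 3*f (N(f) = 6 - 3*(f - 2) = 6 - 3*(-2 + f) = 6 + (6 - 3*f) = 12 - 3*f)
t(u) = -13/4 (t(u) = 3 + (-4 - (12 - 3*(-3)))/4 = 3 + (-4 - (12 + 9))/4 = 3 + (-4 - 1*21)/4 = 3 + (-4 - 21)/4 = 3 + (¼)*(-25) = 3 - 25/4 = -13/4)
(-13 + t(1))*(-4) = (-13 - 13/4)*(-4) = -65/4*(-4) = 65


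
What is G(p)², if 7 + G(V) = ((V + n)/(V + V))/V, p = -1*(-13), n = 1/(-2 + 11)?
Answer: 112105744/2313441 ≈ 48.458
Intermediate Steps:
n = ⅑ (n = 1/9 = ⅑ ≈ 0.11111)
p = 13
G(V) = -7 + (⅑ + V)/(2*V²) (G(V) = -7 + ((V + ⅑)/(V + V))/V = -7 + ((⅑ + V)/((2*V)))/V = -7 + ((⅑ + V)*(1/(2*V)))/V = -7 + ((⅑ + V)/(2*V))/V = -7 + (⅑ + V)/(2*V²))
G(p)² = (-7 + (½)/13 + (1/18)/13²)² = (-7 + (½)*(1/13) + (1/18)*(1/169))² = (-7 + 1/26 + 1/3042)² = (-10588/1521)² = 112105744/2313441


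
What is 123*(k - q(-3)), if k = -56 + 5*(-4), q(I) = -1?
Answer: -9225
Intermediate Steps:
k = -76 (k = -56 - 20 = -76)
123*(k - q(-3)) = 123*(-76 - 1*(-1)) = 123*(-76 + 1) = 123*(-75) = -9225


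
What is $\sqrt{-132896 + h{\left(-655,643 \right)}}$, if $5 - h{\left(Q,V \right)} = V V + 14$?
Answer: $3 i \sqrt{60706} \approx 739.16 i$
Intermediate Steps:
$h{\left(Q,V \right)} = -9 - V^{2}$ ($h{\left(Q,V \right)} = 5 - \left(V V + 14\right) = 5 - \left(V^{2} + 14\right) = 5 - \left(14 + V^{2}\right) = -9 - V^{2}$)
$\sqrt{-132896 + h{\left(-655,643 \right)}} = \sqrt{-132896 - 413458} = \sqrt{-546354} = 3 i \sqrt{60706}$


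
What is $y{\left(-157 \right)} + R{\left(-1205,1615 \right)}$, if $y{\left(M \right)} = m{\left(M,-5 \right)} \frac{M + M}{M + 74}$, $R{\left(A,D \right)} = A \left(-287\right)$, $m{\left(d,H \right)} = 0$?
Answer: $345835$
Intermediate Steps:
$R{\left(A,D \right)} = - 287 A$
$y{\left(M \right)} = 0$ ($y{\left(M \right)} = 0 \frac{M + M}{M + 74} = 0 \frac{2 M}{74 + M} = 0$)
$y{\left(-157 \right)} + R{\left(-1205,1615 \right)} = 0 - -345835 = 0 + 345835 = 345835$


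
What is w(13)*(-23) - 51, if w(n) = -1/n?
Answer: -640/13 ≈ -49.231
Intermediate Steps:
w(13)*(-23) - 51 = -1/13*(-23) - 51 = 23/13 - 51 = -640/13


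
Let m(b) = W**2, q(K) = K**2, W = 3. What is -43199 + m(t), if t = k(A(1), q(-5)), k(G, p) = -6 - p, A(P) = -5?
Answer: -43190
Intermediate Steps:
t = -31 (t = -6 - 1*(-5)**2 = -6 - 1*25 = -6 - 25 = -31)
m(b) = 9 (m(b) = 3**2 = 9)
-43199 + m(t) = -43199 + 9 = -43190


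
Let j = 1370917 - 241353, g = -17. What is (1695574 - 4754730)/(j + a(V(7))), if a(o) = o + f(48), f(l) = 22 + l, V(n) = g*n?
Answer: -3059156/1129515 ≈ -2.7084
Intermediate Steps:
V(n) = -17*n
j = 1129564
a(o) = 70 + o (a(o) = o + (22 + 48) = o + 70 = 70 + o)
(1695574 - 4754730)/(j + a(V(7))) = (1695574 - 4754730)/(1129564 + (70 - 17*7)) = -3059156/(1129564 + (70 - 119)) = -3059156/(1129564 - 49) = -3059156/1129515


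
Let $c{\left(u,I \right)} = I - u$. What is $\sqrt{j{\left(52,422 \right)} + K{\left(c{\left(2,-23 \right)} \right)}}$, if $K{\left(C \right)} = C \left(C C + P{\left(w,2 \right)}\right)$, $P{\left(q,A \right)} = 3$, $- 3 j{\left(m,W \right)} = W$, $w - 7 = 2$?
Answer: $\frac{i \sqrt{142566}}{3} \approx 125.86 i$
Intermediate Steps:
$w = 9$ ($w = 7 + 2 = 9$)
$j{\left(m,W \right)} = - \frac{W}{3}$
$K{\left(C \right)} = C \left(3 + C^{2}\right)$ ($K{\left(C \right)} = C \left(C C + 3\right) = C \left(C^{2} + 3\right) = C \left(3 + C^{2}\right)$)
$\sqrt{j{\left(52,422 \right)} + K{\left(c{\left(2,-23 \right)} \right)}} = \sqrt{\left(- \frac{1}{3}\right) 422 + \left(-23 - 2\right) \left(3 + \left(-23 - 2\right)^{2}\right)} = \sqrt{- \frac{422}{3} + \left(-23 - 2\right) \left(3 + \left(-23 - 2\right)^{2}\right)} = \sqrt{- \frac{422}{3} - 25 \left(3 + \left(-25\right)^{2}\right)} = \sqrt{- \frac{422}{3} - 25 \left(3 + 625\right)} = \sqrt{- \frac{422}{3} - 15700} = \sqrt{- \frac{47522}{3}} = \frac{i \sqrt{142566}}{3}$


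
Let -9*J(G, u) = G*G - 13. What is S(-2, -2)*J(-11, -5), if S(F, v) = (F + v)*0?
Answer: 0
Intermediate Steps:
J(G, u) = 13/9 - G²/9 (J(G, u) = -(G*G - 13)/9 = -(G² - 13)/9 = -(-13 + G²)/9 = 13/9 - G²/9)
S(F, v) = 0
S(-2, -2)*J(-11, -5) = 0*(13/9 - ⅑*(-11)²) = 0*(13/9 - ⅑*121) = 0*(13/9 - 121/9) = 0*(-12) = 0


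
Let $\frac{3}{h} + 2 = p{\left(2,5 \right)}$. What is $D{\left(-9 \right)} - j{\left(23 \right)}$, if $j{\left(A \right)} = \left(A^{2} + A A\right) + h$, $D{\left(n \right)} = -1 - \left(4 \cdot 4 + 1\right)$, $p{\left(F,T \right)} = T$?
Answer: $-1077$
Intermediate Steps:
$h = 1$ ($h = \frac{3}{-2 + 5} = \frac{3}{3} = 3 \cdot \frac{1}{3} = 1$)
$D{\left(n \right)} = -18$ ($D{\left(n \right)} = -1 - \left(16 + 1\right) = -1 - 17 = -18$)
$j{\left(A \right)} = 1 + 2 A^{2}$ ($j{\left(A \right)} = \left(A^{2} + A A\right) + 1 = \left(A^{2} + A^{2}\right) + 1 = 2 A^{2} + 1 = 1 + 2 A^{2}$)
$D{\left(-9 \right)} - j{\left(23 \right)} = -18 - \left(1 + 2 \cdot 23^{2}\right) = -18 - \left(1 + 2 \cdot 529\right) = -18 - \left(1 + 1058\right) = -18 - 1059 = -1077$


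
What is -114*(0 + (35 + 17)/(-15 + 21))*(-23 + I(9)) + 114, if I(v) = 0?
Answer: 22838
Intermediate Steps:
-114*(0 + (35 + 17)/(-15 + 21))*(-23 + I(9)) + 114 = -114*(0 + (35 + 17)/(-15 + 21))*(-23 + 0) + 114 = -114*(0 + 52/6)*(-23) + 114 = -114*(0 + 52*(1/6))*(-23) + 114 = -114*(0 + 26/3)*(-23) + 114 = -988*(-23) + 114 = -114*(-598/3) + 114 = 22724 + 114 = 22838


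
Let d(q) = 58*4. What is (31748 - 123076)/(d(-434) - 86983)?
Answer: 91328/86751 ≈ 1.0528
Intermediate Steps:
d(q) = 232
(31748 - 123076)/(d(-434) - 86983) = (31748 - 123076)/(232 - 86983) = -91328/(-86751) = -91328*(-1/86751) = 91328/86751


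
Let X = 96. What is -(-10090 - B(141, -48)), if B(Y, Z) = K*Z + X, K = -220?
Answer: 20746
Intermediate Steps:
B(Y, Z) = 96 - 220*Z (B(Y, Z) = -220*Z + 96 = 96 - 220*Z)
-(-10090 - B(141, -48)) = -(-10090 - (96 - 220*(-48))) = -(-10090 - (96 + 10560)) = -(-10090 - 1*10656) = -(-10090 - 10656) = -1*(-20746) = 20746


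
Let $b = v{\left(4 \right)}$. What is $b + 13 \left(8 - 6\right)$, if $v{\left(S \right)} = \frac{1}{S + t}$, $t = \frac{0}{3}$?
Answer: $\frac{105}{4} \approx 26.25$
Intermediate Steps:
$t = 0$ ($t = 0 \cdot \frac{1}{3} = 0$)
$v{\left(S \right)} = \frac{1}{S}$ ($v{\left(S \right)} = \frac{1}{S + 0} = \frac{1}{S}$)
$b = \frac{1}{4} \approx 0.25$
$b + 13 \left(8 - 6\right) = \frac{1}{4} + 13 \left(8 - 6\right) = \frac{1}{4} + 13 \cdot 2 = \frac{1}{4} + 26 = \frac{105}{4}$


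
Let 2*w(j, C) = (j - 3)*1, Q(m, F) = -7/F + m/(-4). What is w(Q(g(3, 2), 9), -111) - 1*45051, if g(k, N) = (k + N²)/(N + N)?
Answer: -12975295/288 ≈ -45053.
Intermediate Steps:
g(k, N) = (k + N²)/(2*N) (g(k, N) = (k + N²)/((2*N)) = (k + N²)*(1/(2*N)) = (k + N²)/(2*N))
Q(m, F) = -7/F - m/4 (Q(m, F) = -7/F + m*(-¼) = -7/F - m/4)
w(j, C) = -3/2 + j/2 (w(j, C) = ((j - 3)*1)/2 = ((-3 + j)*1)/2 = (-3 + j)/2 = -3/2 + j/2)
w(Q(g(3, 2), 9), -111) - 1*45051 = (-3/2 + (-7/9 - (3 + 2²)/(8*2))/2) - 1*45051 = (-3/2 + (-7*⅑ - (3 + 4)/(8*2))/2) - 45051 = (-3/2 + (-7/9 - 7/(8*2))/2) - 45051 = (-3/2 + (-7/9 - ¼*7/4)/2) - 45051 = (-3/2 + (-7/9 - 7/16)/2) - 45051 = (-3/2 + (½)*(-175/144)) - 45051 = (-3/2 - 175/288) - 45051 = -607/288 - 45051 = -12975295/288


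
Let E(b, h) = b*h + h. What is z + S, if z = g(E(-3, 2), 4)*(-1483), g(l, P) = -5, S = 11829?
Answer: 19244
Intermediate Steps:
E(b, h) = h + b*h
z = 7415 (z = -5*(-1483) = 7415)
z + S = 7415 + 11829 = 19244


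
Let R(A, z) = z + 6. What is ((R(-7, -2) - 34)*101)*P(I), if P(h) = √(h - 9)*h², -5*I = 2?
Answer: -2424*I*√235/25 ≈ -1486.4*I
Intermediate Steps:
I = -⅖ (I = -⅕*2 = -⅖ ≈ -0.40000)
R(A, z) = 6 + z
P(h) = h²*√(-9 + h) (P(h) = √(-9 + h)*h² = h²*√(-9 + h))
((R(-7, -2) - 34)*101)*P(I) = (((6 - 2) - 34)*101)*((-⅖)²*√(-9 - ⅖)) = ((4 - 34)*101)*(4*√(-47/5)/25) = (-30*101)*(4*(I*√235/5)/25) = -2424*I*√235/25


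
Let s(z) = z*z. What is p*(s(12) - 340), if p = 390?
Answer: -76440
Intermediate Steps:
s(z) = z**2
p*(s(12) - 340) = 390*(12**2 - 340) = 390*(144 - 340) = 390*(-196) = -76440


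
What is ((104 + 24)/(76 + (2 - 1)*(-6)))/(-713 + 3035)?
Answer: 32/40635 ≈ 0.00078750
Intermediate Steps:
((104 + 24)/(76 + (2 - 1)*(-6)))/(-713 + 3035) = (128/(76 + 1*(-6)))/2322 = (128/(76 - 6))*(1/2322) = (128/70)*(1/2322) = (128*(1/70))*(1/2322) = (64/35)*(1/2322) = 32/40635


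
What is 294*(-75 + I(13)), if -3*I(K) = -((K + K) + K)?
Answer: -18228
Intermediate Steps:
I(K) = K (I(K) = -(-1)*((K + K) + K)/3 = -(-1)*(2*K + K)/3 = -(-1)*3*K/3 = -(-1)*K = K)
294*(-75 + I(13)) = 294*(-75 + 13) = 294*(-62) = -18228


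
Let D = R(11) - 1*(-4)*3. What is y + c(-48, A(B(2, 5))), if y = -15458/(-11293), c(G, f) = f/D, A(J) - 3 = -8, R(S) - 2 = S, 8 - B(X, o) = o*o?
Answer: 65997/56465 ≈ 1.1688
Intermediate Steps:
B(X, o) = 8 - o**2 (B(X, o) = 8 - o*o = 8 - o**2)
R(S) = 2 + S
D = 25 (D = (2 + 11) - 1*(-4)*3 = 13 - (-4)*3 = 13 - 1*(-12) = 13 + 12 = 25)
A(J) = -5 (A(J) = 3 - 8 = -5)
c(G, f) = f/25
y = 15458/11293 (y = -15458*(-1/11293) = 15458/11293 ≈ 1.3688)
y + c(-48, A(B(2, 5))) = 15458/11293 + (1/25)*(-5) = 15458/11293 - 1/5 = 65997/56465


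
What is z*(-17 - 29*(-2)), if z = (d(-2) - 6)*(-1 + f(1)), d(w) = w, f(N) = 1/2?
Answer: 164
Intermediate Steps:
f(N) = ½
z = 4 (z = (-2 - 6)*(-1 + ½) = -8*(-½) = 4)
z*(-17 - 29*(-2)) = 4*(-17 - 29*(-2)) = 4*(-17 + 58) = 4*41 = 164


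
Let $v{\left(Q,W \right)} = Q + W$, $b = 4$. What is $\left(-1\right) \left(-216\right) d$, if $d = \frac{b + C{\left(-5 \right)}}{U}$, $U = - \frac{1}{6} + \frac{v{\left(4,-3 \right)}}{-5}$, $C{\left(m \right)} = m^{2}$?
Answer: $- \frac{187920}{11} \approx -17084.0$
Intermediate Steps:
$U = - \frac{11}{30}$ ($U = - \frac{1}{6} + \frac{4 - 3}{-5} = \left(-1\right) \frac{1}{6} + 1 \left(- \frac{1}{5}\right) = - \frac{1}{6} - \frac{1}{5} = - \frac{11}{30} \approx -0.36667$)
$d = - \frac{870}{11}$ ($d = \frac{4 + \left(-5\right)^{2}}{- \frac{11}{30}} = \left(4 + 25\right) \left(- \frac{30}{11}\right) = 29 \left(- \frac{30}{11}\right) = - \frac{870}{11} \approx -79.091$)
$\left(-1\right) \left(-216\right) d = \left(-1\right) \left(-216\right) \left(- \frac{870}{11}\right) = 216 \left(- \frac{870}{11}\right) = - \frac{187920}{11}$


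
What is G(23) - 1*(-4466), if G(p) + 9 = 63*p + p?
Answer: 5929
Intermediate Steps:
G(p) = -9 + 64*p (G(p) = -9 + (63*p + p) = -9 + 64*p)
G(23) - 1*(-4466) = (-9 + 64*23) - 1*(-4466) = (-9 + 1472) + 4466 = 1463 + 4466 = 5929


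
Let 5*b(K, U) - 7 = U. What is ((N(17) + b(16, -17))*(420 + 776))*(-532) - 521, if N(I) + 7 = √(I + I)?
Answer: 5725927 - 636272*√34 ≈ 2.0159e+6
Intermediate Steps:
b(K, U) = 7/5 + U/5
N(I) = -7 + √2*√I (N(I) = -7 + √(I + I) = -7 + √(2*I) = -7 + √2*√I)
((N(17) + b(16, -17))*(420 + 776))*(-532) - 521 = (((-7 + √2*√17) + (7/5 + (⅕)*(-17)))*(420 + 776))*(-532) - 521 = (((-7 + √34) + (7/5 - 17/5))*1196)*(-532) - 521 = (((-7 + √34) - 2)*1196)*(-532) - 521 = ((-9 + √34)*1196)*(-532) - 521 = (-10764 + 1196*√34)*(-532) - 521 = (5726448 - 636272*√34) - 521 = 5725927 - 636272*√34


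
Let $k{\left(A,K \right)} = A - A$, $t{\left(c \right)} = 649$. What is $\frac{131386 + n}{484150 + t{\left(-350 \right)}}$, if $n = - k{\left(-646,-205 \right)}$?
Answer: $\frac{131386}{484799} \approx 0.27101$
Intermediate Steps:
$k{\left(A,K \right)} = 0$
$n = 0$ ($n = \left(-1\right) 0 = 0$)
$\frac{131386 + n}{484150 + t{\left(-350 \right)}} = \frac{131386 + 0}{484150 + 649} = \frac{131386}{484799}$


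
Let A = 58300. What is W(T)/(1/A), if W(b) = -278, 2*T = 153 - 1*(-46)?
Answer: -16207400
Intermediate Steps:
T = 199/2 (T = (153 - 1*(-46))/2 = (153 + 46)/2 = (1/2)*199 = 199/2 ≈ 99.500)
W(T)/(1/A) = -278/(1/58300) = -278/1/58300 = -278*58300 = -16207400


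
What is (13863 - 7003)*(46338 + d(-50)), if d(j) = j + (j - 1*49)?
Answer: 316856540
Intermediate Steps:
d(j) = -49 + 2*j (d(j) = j + (j - 49) = j + (-49 + j) = -49 + 2*j)
(13863 - 7003)*(46338 + d(-50)) = (13863 - 7003)*(46338 + (-49 + 2*(-50))) = 6860*(46338 + (-49 - 100)) = 6860*(46338 - 149) = 6860*46189 = 316856540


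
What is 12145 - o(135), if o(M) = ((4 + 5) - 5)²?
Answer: 12129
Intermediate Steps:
o(M) = 16 (o(M) = (9 - 5)² = 4² = 16)
12145 - o(135) = 12145 - 1*16 = 12145 - 16 = 12129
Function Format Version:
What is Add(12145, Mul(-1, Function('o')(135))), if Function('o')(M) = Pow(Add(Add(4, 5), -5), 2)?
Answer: 12129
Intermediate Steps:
Function('o')(M) = 16 (Function('o')(M) = Pow(Add(9, -5), 2) = Pow(4, 2) = 16)
Add(12145, Mul(-1, Function('o')(135))) = Add(12145, Mul(-1, 16)) = Add(12145, -16) = 12129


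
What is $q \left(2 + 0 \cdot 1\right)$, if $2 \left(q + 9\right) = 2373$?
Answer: $2355$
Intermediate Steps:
$q = \frac{2355}{2}$ ($q = -9 + \frac{1}{2} \cdot 2373 = -9 + \frac{2373}{2} = \frac{2355}{2} \approx 1177.5$)
$q \left(2 + 0 \cdot 1\right) = \frac{2355 \left(2 + 0 \cdot 1\right)}{2} = \frac{2355 \left(2 + 0\right)}{2} = \frac{2355}{2} \cdot 2 = 2355$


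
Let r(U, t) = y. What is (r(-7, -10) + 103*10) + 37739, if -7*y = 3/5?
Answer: 1356912/35 ≈ 38769.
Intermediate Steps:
y = -3/35 (y = -3/(7*5) = -⅐*⅗ = -3/35 ≈ -0.085714)
r(U, t) = -3/35
(r(-7, -10) + 103*10) + 37739 = (-3/35 + 103*10) + 37739 = (-3/35 + 1030) + 37739 = 36047/35 + 37739 = 1356912/35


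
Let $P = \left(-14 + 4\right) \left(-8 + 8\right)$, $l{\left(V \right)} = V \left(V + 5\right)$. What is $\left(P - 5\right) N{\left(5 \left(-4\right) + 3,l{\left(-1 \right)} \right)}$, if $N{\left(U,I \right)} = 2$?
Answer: $-10$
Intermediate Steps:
$l{\left(V \right)} = V \left(5 + V\right)$
$P = 0$ ($P = \left(-10\right) 0 = 0$)
$\left(P - 5\right) N{\left(5 \left(-4\right) + 3,l{\left(-1 \right)} \right)} = \left(0 - 5\right) 2 = \left(-5\right) 2 = -10$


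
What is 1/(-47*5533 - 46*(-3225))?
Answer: -1/111701 ≈ -8.9525e-6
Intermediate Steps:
1/(-47*5533 - 46*(-3225)) = 1/(-260051 + 148350) = 1/(-111701) = -1/111701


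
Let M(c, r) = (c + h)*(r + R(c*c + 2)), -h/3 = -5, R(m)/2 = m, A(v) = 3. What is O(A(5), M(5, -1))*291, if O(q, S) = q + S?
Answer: 309333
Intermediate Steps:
R(m) = 2*m
h = 15 (h = -3*(-5) = 15)
M(c, r) = (15 + c)*(4 + r + 2*c²) (M(c, r) = (c + 15)*(r + 2*(c*c + 2)) = (15 + c)*(r + 2*(c² + 2)) = (15 + c)*(r + 2*(2 + c²)) = (15 + c)*(r + (4 + 2*c²)) = (15 + c)*(4 + r + 2*c²))
O(q, S) = S + q
O(A(5), M(5, -1))*291 = ((60 + 15*(-1) + 30*5² + 5*(-1) + 2*5*(2 + 5²)) + 3)*291 = ((60 - 15 + 30*25 - 5 + 2*5*(2 + 25)) + 3)*291 = ((60 - 15 + 750 - 5 + 2*5*27) + 3)*291 = ((60 - 15 + 750 - 5 + 270) + 3)*291 = (1060 + 3)*291 = 1063*291 = 309333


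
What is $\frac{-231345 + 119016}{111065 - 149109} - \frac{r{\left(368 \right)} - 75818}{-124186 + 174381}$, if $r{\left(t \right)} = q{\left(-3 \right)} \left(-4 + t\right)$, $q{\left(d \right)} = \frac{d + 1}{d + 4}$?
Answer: $\frac{8550470179}{1909618580} \approx 4.4776$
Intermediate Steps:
$q{\left(d \right)} = \frac{1 + d}{4 + d}$
$r{\left(t \right)} = 8 - 2 t$ ($r{\left(t \right)} = \frac{1 - 3}{4 - 3} \left(-4 + t\right) = 1^{-1} \left(-2\right) \left(-4 + t\right) = 1 \left(-2\right) \left(-4 + t\right) = - 2 \left(-4 + t\right) = 8 - 2 t$)
$\frac{-231345 + 119016}{111065 - 149109} - \frac{r{\left(368 \right)} - 75818}{-124186 + 174381} = \frac{-231345 + 119016}{111065 - 149109} - \frac{\left(8 - 736\right) - 75818}{-124186 + 174381} = - \frac{112329}{-38044} - \frac{\left(8 - 736\right) - 75818}{50195} = \left(-112329\right) \left(- \frac{1}{38044}\right) - \left(-728 - 75818\right) \frac{1}{50195} = \frac{112329}{38044} - \left(-76546\right) \frac{1}{50195} = \frac{112329}{38044} - - \frac{76546}{50195} = \frac{112329}{38044} + \frac{76546}{50195} = \frac{8550470179}{1909618580}$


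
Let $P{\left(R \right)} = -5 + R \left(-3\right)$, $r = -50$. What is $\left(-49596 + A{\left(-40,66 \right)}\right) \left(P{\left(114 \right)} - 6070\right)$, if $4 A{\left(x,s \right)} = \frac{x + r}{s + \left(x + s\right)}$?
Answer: $\frac{2546072811}{8} \approx 3.1826 \cdot 10^{8}$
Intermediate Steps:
$P{\left(R \right)} = -5 - 3 R$
$A{\left(x,s \right)} = \frac{-50 + x}{4 \left(x + 2 s\right)}$ ($A{\left(x,s \right)} = \frac{\left(x - 50\right) \frac{1}{s + \left(x + s\right)}}{4} = \frac{\left(-50 + x\right) \frac{1}{s + \left(s + x\right)}}{4} = \frac{\left(-50 + x\right) \frac{1}{x + 2 s}}{4} = \frac{\frac{1}{x + 2 s} \left(-50 + x\right)}{4} = \frac{-50 + x}{4 \left(x + 2 s\right)}$)
$\left(-49596 + A{\left(-40,66 \right)}\right) \left(P{\left(114 \right)} - 6070\right) = \left(-49596 + \frac{-50 - 40}{4 \left(-40 + 2 \cdot 66\right)}\right) \left(\left(-5 - 342\right) - 6070\right) = \left(-49596 + \frac{1}{4} \frac{1}{-40 + 132} \left(-90\right)\right) \left(\left(-5 - 342\right) - 6070\right) = \left(-49596 + \frac{1}{4} \cdot \frac{1}{92} \left(-90\right)\right) \left(-347 - 6070\right) = \left(-49596 + \frac{1}{4} \cdot \frac{1}{92} \left(-90\right)\right) \left(-6417\right) = \left(-49596 - \frac{45}{184}\right) \left(-6417\right) = \left(- \frac{9125709}{184}\right) \left(-6417\right) = \frac{2546072811}{8}$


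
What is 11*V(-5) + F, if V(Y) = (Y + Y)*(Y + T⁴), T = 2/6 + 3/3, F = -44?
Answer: 12826/81 ≈ 158.35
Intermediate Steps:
T = 4/3 (T = 2*(⅙) + 3*(⅓) = ⅓ + 1 = 4/3 ≈ 1.3333)
V(Y) = 2*Y*(256/81 + Y) (V(Y) = (Y + Y)*(Y + (4/3)⁴) = (2*Y)*(Y + 256/81) = (2*Y)*(256/81 + Y) = 2*Y*(256/81 + Y))
11*V(-5) + F = 11*((2/81)*(-5)*(256 + 81*(-5))) - 44 = 11*((2/81)*(-5)*(256 - 405)) - 44 = 11*((2/81)*(-5)*(-149)) - 44 = 11*(1490/81) - 44 = 16390/81 - 44 = 12826/81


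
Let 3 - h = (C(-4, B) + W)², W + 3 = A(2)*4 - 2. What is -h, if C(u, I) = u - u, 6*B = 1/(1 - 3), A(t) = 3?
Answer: 46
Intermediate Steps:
B = -1/12 (B = 1/(6*(1 - 3)) = (⅙)/(-2) = (⅙)*(-½) = -1/12 ≈ -0.083333)
W = 7 (W = -3 + (3*4 - 2) = -3 + (12 - 2) = -3 + 10 = 7)
C(u, I) = 0
h = -46 (h = 3 - (0 + 7)² = 3 - 1*7² = 3 - 1*49 = 3 - 49 = -46)
-h = -1*(-46) = 46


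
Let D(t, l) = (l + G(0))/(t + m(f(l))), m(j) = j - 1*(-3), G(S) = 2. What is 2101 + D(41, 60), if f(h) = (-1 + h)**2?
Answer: 7406087/3525 ≈ 2101.0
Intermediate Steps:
m(j) = 3 + j (m(j) = j + 3 = 3 + j)
D(t, l) = (2 + l)/(3 + t + (-1 + l)**2) (D(t, l) = (l + 2)/(t + (3 + (-1 + l)**2)) = (2 + l)/(3 + t + (-1 + l)**2))
2101 + D(41, 60) = 2101 + (2 + 60)/(3 + 41 + (-1 + 60)**2) = 2101 + 62/(3 + 41 + 59**2) = 2101 + 62/(3 + 41 + 3481) = 2101 + 62/3525 = 7406087/3525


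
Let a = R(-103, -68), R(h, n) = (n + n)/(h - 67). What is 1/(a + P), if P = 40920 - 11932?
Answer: 5/144944 ≈ 3.4496e-5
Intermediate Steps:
R(h, n) = 2*n/(-67 + h) (R(h, n) = (2*n)/(-67 + h) = 2*n/(-67 + h))
P = 28988
a = 4/5 (a = 2*(-68)/(-67 - 103) = 2*(-68)/(-170) = 2*(-68)*(-1/170) = 4/5 ≈ 0.80000)
1/(a + P) = 1/(4/5 + 28988) = 1/(144944/5) = 5/144944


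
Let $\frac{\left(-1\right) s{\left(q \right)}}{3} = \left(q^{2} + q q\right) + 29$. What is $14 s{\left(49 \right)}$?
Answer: $-202902$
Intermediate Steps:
$s{\left(q \right)} = -87 - 6 q^{2}$ ($s{\left(q \right)} = - 3 \left(\left(q^{2} + q q\right) + 29\right) = - 3 \left(\left(q^{2} + q^{2}\right) + 29\right) = - 3 \left(2 q^{2} + 29\right) = - 3 \left(29 + 2 q^{2}\right) = -87 - 6 q^{2}$)
$14 s{\left(49 \right)} = 14 \left(-87 - 6 \cdot 49^{2}\right) = 14 \left(-87 - 14406\right) = 14 \left(-14493\right) = -202902$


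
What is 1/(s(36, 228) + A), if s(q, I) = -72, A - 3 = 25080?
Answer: 1/25011 ≈ 3.9982e-5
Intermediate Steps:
A = 25083 (A = 3 + 25080 = 25083)
1/(s(36, 228) + A) = 1/(-72 + 25083) = 1/25011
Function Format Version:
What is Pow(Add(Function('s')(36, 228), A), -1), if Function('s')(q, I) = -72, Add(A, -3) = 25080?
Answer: Rational(1, 25011) ≈ 3.9982e-5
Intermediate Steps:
A = 25083 (A = Add(3, 25080) = 25083)
Pow(Add(Function('s')(36, 228), A), -1) = Pow(Add(-72, 25083), -1) = Pow(25011, -1) = Rational(1, 25011)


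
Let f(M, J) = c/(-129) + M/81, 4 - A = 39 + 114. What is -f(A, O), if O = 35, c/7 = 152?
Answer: 35135/3483 ≈ 10.088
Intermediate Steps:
c = 1064 (c = 7*152 = 1064)
A = -149 (A = 4 - (39 + 114) = 4 - 1*153 = 4 - 153 = -149)
f(M, J) = -1064/129 + M/81 (f(M, J) = 1064/(-129) + M/81 = 1064*(-1/129) + M*(1/81) = -1064/129 + M/81)
-f(A, O) = -(-1064/129 + (1/81)*(-149)) = -(-1064/129 - 149/81) = -1*(-35135/3483) = 35135/3483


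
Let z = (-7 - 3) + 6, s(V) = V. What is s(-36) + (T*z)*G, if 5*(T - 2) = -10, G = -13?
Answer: -36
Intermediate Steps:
T = 0 (T = 2 + (1/5)*(-10) = 2 - 2 = 0)
z = -4 (z = -10 + 6 = -4)
s(-36) + (T*z)*G = -36 + (0*(-4))*(-13) = -36 + 0*(-13) = -36 + 0 = -36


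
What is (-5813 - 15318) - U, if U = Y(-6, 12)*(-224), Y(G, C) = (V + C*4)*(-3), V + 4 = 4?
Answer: -53387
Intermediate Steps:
V = 0 (V = -4 + 4 = 0)
Y(G, C) = -12*C (Y(G, C) = (0 + C*4)*(-3) = (0 + 4*C)*(-3) = (4*C)*(-3) = -12*C)
U = 32256 (U = -12*12*(-224) = -144*(-224) = 32256)
(-5813 - 15318) - U = (-5813 - 15318) - 1*32256 = -21131 - 32256 = -53387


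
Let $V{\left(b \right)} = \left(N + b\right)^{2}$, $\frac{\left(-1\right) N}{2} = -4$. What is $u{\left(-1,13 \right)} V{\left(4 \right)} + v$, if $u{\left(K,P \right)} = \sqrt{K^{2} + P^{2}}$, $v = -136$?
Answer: $-136 + 144 \sqrt{170} \approx 1741.5$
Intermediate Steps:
$N = 8$ ($N = \left(-2\right) \left(-4\right) = 8$)
$V{\left(b \right)} = \left(8 + b\right)^{2}$
$u{\left(-1,13 \right)} V{\left(4 \right)} + v = \sqrt{\left(-1\right)^{2} + 13^{2}} \left(8 + 4\right)^{2} - 136 = \sqrt{1 + 169} \cdot 12^{2} - 136 = \sqrt{170} \cdot 144 - 136 = 144 \sqrt{170} - 136 = -136 + 144 \sqrt{170}$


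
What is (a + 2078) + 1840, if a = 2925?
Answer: 6843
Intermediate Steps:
(a + 2078) + 1840 = (2925 + 2078) + 1840 = 5003 + 1840 = 6843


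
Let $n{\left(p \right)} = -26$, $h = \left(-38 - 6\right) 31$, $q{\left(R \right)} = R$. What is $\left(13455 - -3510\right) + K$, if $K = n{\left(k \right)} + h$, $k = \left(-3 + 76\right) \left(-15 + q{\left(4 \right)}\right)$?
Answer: $15575$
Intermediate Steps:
$k = -803$ ($k = \left(-3 + 76\right) \left(-15 + 4\right) = 73 \left(-11\right) = -803$)
$h = -1364$ ($h = \left(-44\right) 31 = -1364$)
$K = -1390$ ($K = -26 - 1364 = -1390$)
$\left(13455 - -3510\right) + K = \left(13455 - -3510\right) - 1390 = \left(13455 + 3510\right) - 1390 = 16965 - 1390 = 15575$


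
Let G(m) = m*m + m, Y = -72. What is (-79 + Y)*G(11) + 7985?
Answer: -11947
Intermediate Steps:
G(m) = m + m**2 (G(m) = m**2 + m = m + m**2)
(-79 + Y)*G(11) + 7985 = (-79 - 72)*(11*(1 + 11)) + 7985 = -1661*12 + 7985 = -151*132 + 7985 = -19932 + 7985 = -11947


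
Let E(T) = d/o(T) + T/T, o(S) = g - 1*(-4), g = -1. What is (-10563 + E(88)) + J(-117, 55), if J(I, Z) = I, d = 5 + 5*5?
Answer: -10669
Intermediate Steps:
d = 30 (d = 5 + 25 = 30)
o(S) = 3 (o(S) = -1 - 1*(-4) = -1 + 4 = 3)
E(T) = 11 (E(T) = 30/3 + T/T = 30*(⅓) + 1 = 10 + 1 = 11)
(-10563 + E(88)) + J(-117, 55) = (-10563 + 11) - 117 = -10552 - 117 = -10669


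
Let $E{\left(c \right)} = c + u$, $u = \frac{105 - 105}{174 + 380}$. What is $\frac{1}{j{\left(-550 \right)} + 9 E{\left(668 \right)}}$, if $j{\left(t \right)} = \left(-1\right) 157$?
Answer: $\frac{1}{5855} \approx 0.00017079$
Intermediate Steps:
$u = 0$ ($u = \frac{0}{554} = 0 \cdot \frac{1}{554} = 0$)
$j{\left(t \right)} = -157$
$E{\left(c \right)} = c$ ($E{\left(c \right)} = c + 0 = c$)
$\frac{1}{j{\left(-550 \right)} + 9 E{\left(668 \right)}} = \frac{1}{-157 + 9 \cdot 668} = \frac{1}{-157 + 6012} = \frac{1}{5855}$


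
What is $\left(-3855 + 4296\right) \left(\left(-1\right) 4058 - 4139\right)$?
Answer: $-3614877$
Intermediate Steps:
$\left(-3855 + 4296\right) \left(\left(-1\right) 4058 - 4139\right) = 441 \left(-4058 - 4139\right) = 441 \left(-8197\right) = -3614877$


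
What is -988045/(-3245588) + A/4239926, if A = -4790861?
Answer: -5679961643299/6880526473244 ≈ -0.82551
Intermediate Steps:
-988045/(-3245588) + A/4239926 = -988045/(-3245588) - 4790861/4239926 = -988045*(-1/3245588) - 4790861*1/4239926 = 988045/3245588 - 4790861/4239926 = -5679961643299/6880526473244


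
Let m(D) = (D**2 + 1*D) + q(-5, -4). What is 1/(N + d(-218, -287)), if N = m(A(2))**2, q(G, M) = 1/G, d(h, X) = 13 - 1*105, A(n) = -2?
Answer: -25/2219 ≈ -0.011266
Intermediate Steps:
d(h, X) = -92 (d(h, X) = 13 - 105 = -92)
m(D) = -1/5 + D + D**2 (m(D) = (D**2 + 1*D) + 1/(-5) = (D**2 + D) - 1/5 = (D + D**2) - 1/5 = -1/5 + D + D**2)
N = 81/25 (N = (-1/5 - 2 + (-2)**2)**2 = (-1/5 - 2 + 4)**2 = (9/5)**2 = 81/25 ≈ 3.2400)
1/(N + d(-218, -287)) = 1/(81/25 - 92) = 1/(-2219/25) = -25/2219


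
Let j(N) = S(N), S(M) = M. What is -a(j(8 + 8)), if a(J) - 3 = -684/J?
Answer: 159/4 ≈ 39.750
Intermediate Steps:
j(N) = N
a(J) = 3 - 684/J
-a(j(8 + 8)) = -(3 - 684/(8 + 8)) = -(3 - 684/16) = -(3 - 684*1/16) = -(3 - 171/4) = -1*(-159/4) = 159/4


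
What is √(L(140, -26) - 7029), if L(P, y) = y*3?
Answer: I*√7107 ≈ 84.303*I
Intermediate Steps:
L(P, y) = 3*y
√(L(140, -26) - 7029) = √(3*(-26) - 7029) = √(-78 - 7029) = √(-7107) = I*√7107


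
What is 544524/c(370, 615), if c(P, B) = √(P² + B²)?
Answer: 544524*√20605/103025 ≈ 758.68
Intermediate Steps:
c(P, B) = √(B² + P²)
544524/c(370, 615) = 544524/(√(615² + 370²)) = 544524/(√(378225 + 136900)) = 544524/(√515125) = 544524/((5*√20605)) = 544524*(√20605/103025) = 544524*√20605/103025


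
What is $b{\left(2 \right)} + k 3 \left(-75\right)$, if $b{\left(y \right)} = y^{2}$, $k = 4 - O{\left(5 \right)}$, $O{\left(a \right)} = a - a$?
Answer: $-896$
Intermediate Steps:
$O{\left(a \right)} = 0$
$k = 4$ ($k = 4 - 0 = 4 + 0 = 4$)
$b{\left(2 \right)} + k 3 \left(-75\right) = 2^{2} + 4 \cdot 3 \left(-75\right) = 4 + 12 \left(-75\right) = 4 - 900 = -896$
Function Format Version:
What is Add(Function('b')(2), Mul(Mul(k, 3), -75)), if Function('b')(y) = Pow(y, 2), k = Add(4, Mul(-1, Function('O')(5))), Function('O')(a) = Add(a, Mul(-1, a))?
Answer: -896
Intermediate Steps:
Function('O')(a) = 0
k = 4 (k = Add(4, Mul(-1, 0)) = Add(4, 0) = 4)
Add(Function('b')(2), Mul(Mul(k, 3), -75)) = Add(Pow(2, 2), Mul(Mul(4, 3), -75)) = Add(4, Mul(12, -75)) = Add(4, -900) = -896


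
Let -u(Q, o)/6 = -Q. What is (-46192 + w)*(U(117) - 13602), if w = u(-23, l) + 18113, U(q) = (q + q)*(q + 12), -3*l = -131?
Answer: -467950728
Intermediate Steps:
l = 131/3 (l = -1/3*(-131) = 131/3 ≈ 43.667)
u(Q, o) = 6*Q (u(Q, o) = -(-6)*Q = 6*Q)
U(q) = 2*q*(12 + q) (U(q) = (2*q)*(12 + q) = 2*q*(12 + q))
w = 17975 (w = 6*(-23) + 18113 = -138 + 18113 = 17975)
(-46192 + w)*(U(117) - 13602) = (-46192 + 17975)*(2*117*(12 + 117) - 13602) = -28217*(2*117*129 - 13602) = -28217*(30186 - 13602) = -28217*16584 = -467950728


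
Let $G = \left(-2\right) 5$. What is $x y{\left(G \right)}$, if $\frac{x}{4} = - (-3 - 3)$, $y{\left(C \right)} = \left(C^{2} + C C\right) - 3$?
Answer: $4728$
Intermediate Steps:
$G = -10$
$y{\left(C \right)} = -3 + 2 C^{2}$ ($y{\left(C \right)} = \left(C^{2} + C^{2}\right) - 3 = 2 C^{2} - 3 = -3 + 2 C^{2}$)
$x = 24$ ($x = 4 \left(- (-3 - 3)\right) = 4 \left(\left(-1\right) \left(-6\right)\right) = 4 \cdot 6 = 24$)
$x y{\left(G \right)} = 24 \left(-3 + 2 \left(-10\right)^{2}\right) = 24 \left(-3 + 2 \cdot 100\right) = 24 \left(-3 + 200\right) = 24 \cdot 197 = 4728$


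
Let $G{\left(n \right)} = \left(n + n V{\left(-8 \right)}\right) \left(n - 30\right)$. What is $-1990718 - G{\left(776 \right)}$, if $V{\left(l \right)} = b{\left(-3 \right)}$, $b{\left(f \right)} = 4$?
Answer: $-4885198$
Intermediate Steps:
$V{\left(l \right)} = 4$
$G{\left(n \right)} = 5 n \left(-30 + n\right)$ ($G{\left(n \right)} = \left(n + n 4\right) \left(n - 30\right) = \left(n + 4 n\right) \left(-30 + n\right) = 5 n \left(-30 + n\right)$)
$-1990718 - G{\left(776 \right)} = -1990718 - 5 \cdot 776 \left(-30 + 776\right) = -1990718 - 5 \cdot 776 \cdot 746 = -1990718 - 2894480 = -4885198$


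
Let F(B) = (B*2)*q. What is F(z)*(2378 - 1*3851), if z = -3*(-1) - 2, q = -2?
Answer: 5892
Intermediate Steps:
z = 1 (z = 3 - 2 = 1)
F(B) = -4*B (F(B) = (B*2)*(-2) = (2*B)*(-2) = -4*B)
F(z)*(2378 - 1*3851) = (-4*1)*(2378 - 1*3851) = -4*(2378 - 3851) = -4*(-1473) = 5892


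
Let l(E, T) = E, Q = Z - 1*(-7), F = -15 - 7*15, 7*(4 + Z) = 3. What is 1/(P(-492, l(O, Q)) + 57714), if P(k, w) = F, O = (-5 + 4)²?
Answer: 1/57594 ≈ 1.7363e-5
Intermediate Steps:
Z = -25/7 (Z = -4 + (⅐)*3 = -4 + 3/7 = -25/7 ≈ -3.5714)
O = 1 (O = (-1)² = 1)
F = -120 (F = -15 - 105 = -120)
Q = 24/7 (Q = -25/7 - 1*(-7) = -25/7 + 7 = 24/7 ≈ 3.4286)
P(k, w) = -120
1/(P(-492, l(O, Q)) + 57714) = 1/(-120 + 57714) = 1/57594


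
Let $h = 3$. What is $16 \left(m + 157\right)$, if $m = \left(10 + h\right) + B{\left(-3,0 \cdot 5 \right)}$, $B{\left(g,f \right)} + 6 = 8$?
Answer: $2752$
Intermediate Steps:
$B{\left(g,f \right)} = 2$ ($B{\left(g,f \right)} = -6 + 8 = 2$)
$m = 15$ ($m = \left(10 + 3\right) + 2 = 13 + 2 = 15$)
$16 \left(m + 157\right) = 16 \left(15 + 157\right) = 16 \cdot 172 = 2752$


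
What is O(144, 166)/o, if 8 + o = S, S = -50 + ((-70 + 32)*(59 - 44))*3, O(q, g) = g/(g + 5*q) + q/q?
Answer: -263/391612 ≈ -0.00067158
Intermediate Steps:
O(q, g) = 1 + g/(g + 5*q) (O(q, g) = g/(g + 5*q) + 1 = 1 + g/(g + 5*q))
S = -1760 (S = -50 - 38*15*3 = -50 - 570*3 = -50 - 1710 = -1760)
o = -1768 (o = -8 - 1760 = -1768)
O(144, 166)/o = ((2*166 + 5*144)/(166 + 5*144))/(-1768) = ((332 + 720)/(166 + 720))*(-1/1768) = (1052/886)*(-1/1768) = ((1/886)*1052)*(-1/1768) = (526/443)*(-1/1768) = -263/391612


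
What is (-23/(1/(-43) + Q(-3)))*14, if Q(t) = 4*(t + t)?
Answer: 13846/1033 ≈ 13.404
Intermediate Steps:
Q(t) = 8*t (Q(t) = 4*(2*t) = 8*t)
(-23/(1/(-43) + Q(-3)))*14 = (-23/(1/(-43) + 8*(-3)))*14 = (-23/(-1/43 - 24))*14 = (-23/(-1033/43))*14 = -43/1033*(-23)*14 = (989/1033)*14 = 13846/1033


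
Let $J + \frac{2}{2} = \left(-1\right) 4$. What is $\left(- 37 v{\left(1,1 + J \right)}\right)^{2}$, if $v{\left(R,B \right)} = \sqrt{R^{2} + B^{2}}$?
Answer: $23273$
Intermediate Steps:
$J = -5$ ($J = -1 - 4 = -5$)
$v{\left(R,B \right)} = \sqrt{B^{2} + R^{2}}$
$\left(- 37 v{\left(1,1 + J \right)}\right)^{2} = \left(- 37 \sqrt{\left(1 - 5\right)^{2} + 1^{2}}\right)^{2} = \left(- 37 \sqrt{\left(-4\right)^{2} + 1}\right)^{2} = \left(- 37 \sqrt{16 + 1}\right)^{2} = \left(- 37 \sqrt{17}\right)^{2} = 23273$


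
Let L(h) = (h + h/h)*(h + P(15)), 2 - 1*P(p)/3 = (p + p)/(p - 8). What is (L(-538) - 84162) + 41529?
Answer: 1749687/7 ≈ 2.4996e+5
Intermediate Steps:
P(p) = 6 - 6*p/(-8 + p) (P(p) = 6 - 3*(p + p)/(p - 8) = 6 - 3*2*p/(-8 + p) = 6 - 6*p/(-8 + p))
L(h) = (1 + h)*(-48/7 + h) (L(h) = (h + h/h)*(h - 48/(-8 + 15)) = (h + 1)*(h - 48/7) = (1 + h)*(h - 48*⅐) = (1 + h)*(h - 48/7) = (1 + h)*(-48/7 + h))
(L(-538) - 84162) + 41529 = ((-48/7 + (-538)² - 41/7*(-538)) - 84162) + 41529 = ((-48/7 + 289444 + 22058/7) - 84162) + 41529 = (2048118/7 - 84162) + 41529 = 1458984/7 + 41529 = 1749687/7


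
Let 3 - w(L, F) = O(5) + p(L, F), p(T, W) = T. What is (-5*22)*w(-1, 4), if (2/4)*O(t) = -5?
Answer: -1540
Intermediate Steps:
O(t) = -10 (O(t) = 2*(-5) = -10)
w(L, F) = 13 - L (w(L, F) = 3 - (-10 + L) = 3 + (10 - L) = 13 - L)
(-5*22)*w(-1, 4) = (-5*22)*(13 - 1*(-1)) = -110*(13 + 1) = -110*14 = -1540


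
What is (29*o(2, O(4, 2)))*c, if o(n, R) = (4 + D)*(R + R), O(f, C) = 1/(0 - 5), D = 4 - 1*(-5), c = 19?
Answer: -14326/5 ≈ -2865.2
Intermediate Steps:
D = 9 (D = 4 + 5 = 9)
O(f, C) = -⅕ (O(f, C) = 1/(-5) = -⅕)
o(n, R) = 26*R (o(n, R) = (4 + 9)*(R + R) = 13*(2*R) = 26*R)
(29*o(2, O(4, 2)))*c = (29*(26*(-⅕)))*19 = (29*(-26/5))*19 = -754/5*19 = -14326/5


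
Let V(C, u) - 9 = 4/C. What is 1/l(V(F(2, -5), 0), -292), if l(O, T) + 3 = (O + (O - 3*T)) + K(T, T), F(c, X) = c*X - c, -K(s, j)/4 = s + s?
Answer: 3/9679 ≈ 0.00030995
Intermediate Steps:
K(s, j) = -8*s (K(s, j) = -4*(s + s) = -8*s)
F(c, X) = -c + X*c (F(c, X) = X*c - c = -c + X*c)
V(C, u) = 9 + 4/C
l(O, T) = -3 - 11*T + 2*O (l(O, T) = -3 + ((O + (O - 3*T)) - 8*T) = -3 + ((-3*T + 2*O) - 8*T) = -3 + (-11*T + 2*O) = -3 - 11*T + 2*O)
1/l(V(F(2, -5), 0), -292) = 1/(-3 - 11*(-292) + 2*(9 + 4/((2*(-1 - 5))))) = 1/(-3 + 3212 + 2*(9 + 4/((2*(-6))))) = 1/(-3 + 3212 + 2*(9 + 4/(-12))) = 1/(-3 + 3212 + 2*(9 + 4*(-1/12))) = 1/(-3 + 3212 + 2*(9 - 1/3)) = 1/(-3 + 3212 + 2*(26/3)) = 1/(-3 + 3212 + 52/3) = 1/(9679/3) = 3/9679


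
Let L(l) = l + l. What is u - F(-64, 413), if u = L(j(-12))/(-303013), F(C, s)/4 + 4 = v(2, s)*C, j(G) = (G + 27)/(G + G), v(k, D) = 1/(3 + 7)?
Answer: 252106841/6060260 ≈ 41.600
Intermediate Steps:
v(k, D) = 1/10
j(G) = (27 + G)/(2*G) (j(G) = (27 + G)/((2*G)) = (27 + G)*(1/(2*G)) = (27 + G)/(2*G))
L(l) = 2*l
F(C, s) = -16 + 2*C/5 (F(C, s) = -16 + 4*(C/10) = -16 + 2*C/5)
u = 5/1212052 (u = (2*((1/2)*(27 - 12)/(-12)))/(-303013) = (2*((1/2)*(-1/12)*15))*(-1/303013) = (2*(-5/8))*(-1/303013) = -5/4*(-1/303013) = 5/1212052 ≈ 4.1252e-6)
u - F(-64, 413) = 5/1212052 - (-16 + (2/5)*(-64)) = 5/1212052 - (-16 - 128/5) = 5/1212052 - 1*(-208/5) = 5/1212052 + 208/5 = 252106841/6060260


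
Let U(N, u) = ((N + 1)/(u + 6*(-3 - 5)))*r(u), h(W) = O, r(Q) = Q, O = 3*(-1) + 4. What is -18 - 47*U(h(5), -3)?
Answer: -400/17 ≈ -23.529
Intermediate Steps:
O = 1 (O = -3 + 4 = 1)
h(W) = 1
U(N, u) = u*(1 + N)/(-48 + u) (U(N, u) = ((N + 1)/(u + 6*(-3 - 5)))*u = ((1 + N)/(u + 6*(-8)))*u = ((1 + N)/(u - 48))*u = ((1 + N)/(-48 + u))*u = u*(1 + N)/(-48 + u))
-18 - 47*U(h(5), -3) = -18 - (-141)*(1 + 1)/(-48 - 3) = -18 - (-141)*2/(-51) = -18 - (-141)*(-1)*2/51 = -18 - 47*2/17 = -18 - 94/17 = -400/17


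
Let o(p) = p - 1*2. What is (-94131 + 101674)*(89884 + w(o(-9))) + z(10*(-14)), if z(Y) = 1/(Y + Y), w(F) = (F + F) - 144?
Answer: 189488004719/280 ≈ 6.7674e+8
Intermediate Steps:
o(p) = -2 + p (o(p) = p - 2 = -2 + p)
w(F) = -144 + 2*F (w(F) = 2*F - 144 = -144 + 2*F)
z(Y) = 1/(2*Y)
(-94131 + 101674)*(89884 + w(o(-9))) + z(10*(-14)) = (-94131 + 101674)*(89884 + (-144 + 2*(-2 - 9))) + 1/(2*((10*(-14)))) = 7543*(89884 + (-144 + 2*(-11))) + (½)/(-140) = 7543*(89884 + (-144 - 22)) + (½)*(-1/140) = 7543*(89884 - 166) - 1/280 = 7543*89718 - 1/280 = 676742874 - 1/280 = 189488004719/280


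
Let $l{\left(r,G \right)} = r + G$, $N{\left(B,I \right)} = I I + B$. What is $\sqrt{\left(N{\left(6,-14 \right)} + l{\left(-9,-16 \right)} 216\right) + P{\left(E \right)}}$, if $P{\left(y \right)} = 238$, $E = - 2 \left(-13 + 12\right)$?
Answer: $4 i \sqrt{310} \approx 70.427 i$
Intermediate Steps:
$E = 2$ ($E = \left(-2\right) \left(-1\right) = 2$)
$N{\left(B,I \right)} = B + I^{2}$ ($N{\left(B,I \right)} = I^{2} + B = B + I^{2}$)
$l{\left(r,G \right)} = G + r$
$\sqrt{\left(N{\left(6,-14 \right)} + l{\left(-9,-16 \right)} 216\right) + P{\left(E \right)}} = \sqrt{\left(\left(6 + \left(-14\right)^{2}\right) + \left(-16 - 9\right) 216\right) + 238} = \sqrt{\left(\left(6 + 196\right) - 5400\right) + 238} = \sqrt{\left(202 - 5400\right) + 238} = \sqrt{-5198 + 238} = \sqrt{-4960} = 4 i \sqrt{310}$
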